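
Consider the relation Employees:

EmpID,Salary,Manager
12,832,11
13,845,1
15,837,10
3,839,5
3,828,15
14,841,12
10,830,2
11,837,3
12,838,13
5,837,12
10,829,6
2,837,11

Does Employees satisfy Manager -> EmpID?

No

Manager=11: 2 rows → EmpID takes values {12, 2} — violation
Manager=1: 1 row → EmpID = 13 ✓
Manager=10: 1 row → EmpID = 15 ✓
Manager=5: 1 row → EmpID = 3 ✓
Manager=15: 1 row → EmpID = 3 ✓
Manager=12: 2 rows → EmpID takes values {14, 5} — violation
Manager=2: 1 row → EmpID = 10 ✓
Manager=3: 1 row → EmpID = 11 ✓
Manager=13: 1 row → EmpID = 12 ✓
Manager=6: 1 row → EmpID = 10 ✓
Two rows agree on Manager but differ on EmpID, so Manager -> EmpID does not hold.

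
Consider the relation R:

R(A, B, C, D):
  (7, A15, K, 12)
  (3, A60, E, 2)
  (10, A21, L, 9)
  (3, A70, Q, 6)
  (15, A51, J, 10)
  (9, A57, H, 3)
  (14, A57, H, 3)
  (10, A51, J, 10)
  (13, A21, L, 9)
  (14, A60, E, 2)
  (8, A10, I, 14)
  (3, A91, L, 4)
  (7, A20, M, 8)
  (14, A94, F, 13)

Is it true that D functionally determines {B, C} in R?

Yes

D=12: 1 row → {B,C} = (A15, K) ✓
D=2: 2 rows → {B,C} = (A60, E), (A60, E) ✓
D=9: 2 rows → {B,C} = (A21, L), (A21, L) ✓
D=6: 1 row → {B,C} = (A70, Q) ✓
D=10: 2 rows → {B,C} = (A51, J), (A51, J) ✓
D=3: 2 rows → {B,C} = (A57, H), (A57, H) ✓
D=14: 1 row → {B,C} = (A10, I) ✓
D=4: 1 row → {B,C} = (A91, L) ✓
D=8: 1 row → {B,C} = (A20, M) ✓
D=13: 1 row → {B,C} = (A94, F) ✓
Every D value is associated with a single {B, C} value, so D → {B, C} holds.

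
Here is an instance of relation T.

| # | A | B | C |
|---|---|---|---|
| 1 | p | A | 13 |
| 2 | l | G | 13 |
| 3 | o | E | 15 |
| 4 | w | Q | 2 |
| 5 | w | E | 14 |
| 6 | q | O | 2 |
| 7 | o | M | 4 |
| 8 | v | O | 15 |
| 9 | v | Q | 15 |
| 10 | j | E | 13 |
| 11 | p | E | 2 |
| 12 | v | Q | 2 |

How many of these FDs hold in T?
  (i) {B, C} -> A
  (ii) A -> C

0

(i) {B, C} -> A: (B=Q, C=2): rows 4, 12 → A takes values {w, v} — violation — fails.
(ii) A -> C: A=p: rows 1, 11 → C takes values {13, 2} — violation; A=o: rows 3, 7 → C takes values {15, 4} — violation; A=w: rows 4, 5 → C takes values {2, 14} — violation; A=v: rows 8, 9, 12 → C takes values {15, 2} — violation — fails.
None of the 2 dependencies hold.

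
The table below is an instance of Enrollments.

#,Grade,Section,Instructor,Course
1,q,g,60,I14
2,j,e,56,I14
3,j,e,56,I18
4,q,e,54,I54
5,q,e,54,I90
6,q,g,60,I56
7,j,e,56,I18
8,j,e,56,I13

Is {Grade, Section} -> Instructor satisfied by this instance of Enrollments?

Yes

(Grade=q, Section=g): rows 1, 6 → Instructor = 60, 60 ✓
(Grade=j, Section=e): rows 2, 3, 7, 8 → Instructor = 56, 56, 56, 56 ✓
(Grade=q, Section=e): rows 4, 5 → Instructor = 54, 54 ✓
Every {Grade, Section} value is associated with a single Instructor value, so {Grade, Section} -> Instructor holds.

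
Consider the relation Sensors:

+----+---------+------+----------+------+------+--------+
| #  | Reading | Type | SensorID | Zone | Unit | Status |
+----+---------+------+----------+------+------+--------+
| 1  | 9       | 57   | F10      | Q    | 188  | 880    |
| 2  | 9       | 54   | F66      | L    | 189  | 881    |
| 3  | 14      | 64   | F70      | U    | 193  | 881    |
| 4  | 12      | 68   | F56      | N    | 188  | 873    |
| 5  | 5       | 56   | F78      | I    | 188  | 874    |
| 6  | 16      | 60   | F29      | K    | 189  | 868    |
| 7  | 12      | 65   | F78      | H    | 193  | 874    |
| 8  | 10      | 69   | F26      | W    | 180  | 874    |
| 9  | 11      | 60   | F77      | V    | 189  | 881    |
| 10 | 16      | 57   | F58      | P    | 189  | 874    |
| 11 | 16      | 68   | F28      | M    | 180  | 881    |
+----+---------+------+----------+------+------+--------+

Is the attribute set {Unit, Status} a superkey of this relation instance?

Rows 2 and 9 have the same {Unit, Status} value (Unit=189, Status=881) but are distinct tuples, so {Unit, Status} does not determine every attribute — not a superkey.

No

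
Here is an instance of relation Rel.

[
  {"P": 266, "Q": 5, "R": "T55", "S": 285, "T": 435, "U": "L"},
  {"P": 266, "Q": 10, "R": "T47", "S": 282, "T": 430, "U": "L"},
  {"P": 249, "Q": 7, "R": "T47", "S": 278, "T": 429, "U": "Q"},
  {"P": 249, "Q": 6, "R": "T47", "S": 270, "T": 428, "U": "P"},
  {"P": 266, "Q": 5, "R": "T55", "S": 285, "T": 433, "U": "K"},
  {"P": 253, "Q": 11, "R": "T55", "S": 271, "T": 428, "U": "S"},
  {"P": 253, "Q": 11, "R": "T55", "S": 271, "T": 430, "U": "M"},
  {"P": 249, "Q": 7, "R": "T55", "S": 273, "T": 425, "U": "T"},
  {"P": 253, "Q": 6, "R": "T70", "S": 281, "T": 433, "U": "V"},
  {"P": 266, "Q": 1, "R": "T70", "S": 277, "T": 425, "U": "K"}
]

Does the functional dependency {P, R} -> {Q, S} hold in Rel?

(P=266, R=T55): 2 rows → {Q,S} = (5, 285), (5, 285) ✓
(P=266, R=T47): 1 row → {Q,S} = (10, 282) ✓
(P=249, R=T47): 2 rows → {Q,S} takes values {(7, 278), (6, 270)} — violation
(P=253, R=T55): 2 rows → {Q,S} = (11, 271), (11, 271) ✓
(P=249, R=T55): 1 row → {Q,S} = (7, 273) ✓
(P=253, R=T70): 1 row → {Q,S} = (6, 281) ✓
(P=266, R=T70): 1 row → {Q,S} = (1, 277) ✓
Two rows agree on {P, R} but differ on {Q, S}, so {P, R} -> {Q, S} does not hold.

No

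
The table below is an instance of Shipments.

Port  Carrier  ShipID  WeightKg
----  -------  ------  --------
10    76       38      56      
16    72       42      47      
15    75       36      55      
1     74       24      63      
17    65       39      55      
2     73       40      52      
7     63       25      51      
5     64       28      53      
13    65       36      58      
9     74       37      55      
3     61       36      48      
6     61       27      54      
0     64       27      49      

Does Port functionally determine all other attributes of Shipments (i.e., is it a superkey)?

Yes

All 13 rows have distinct Port values, so Port → (all attributes) holds and Port is a superkey.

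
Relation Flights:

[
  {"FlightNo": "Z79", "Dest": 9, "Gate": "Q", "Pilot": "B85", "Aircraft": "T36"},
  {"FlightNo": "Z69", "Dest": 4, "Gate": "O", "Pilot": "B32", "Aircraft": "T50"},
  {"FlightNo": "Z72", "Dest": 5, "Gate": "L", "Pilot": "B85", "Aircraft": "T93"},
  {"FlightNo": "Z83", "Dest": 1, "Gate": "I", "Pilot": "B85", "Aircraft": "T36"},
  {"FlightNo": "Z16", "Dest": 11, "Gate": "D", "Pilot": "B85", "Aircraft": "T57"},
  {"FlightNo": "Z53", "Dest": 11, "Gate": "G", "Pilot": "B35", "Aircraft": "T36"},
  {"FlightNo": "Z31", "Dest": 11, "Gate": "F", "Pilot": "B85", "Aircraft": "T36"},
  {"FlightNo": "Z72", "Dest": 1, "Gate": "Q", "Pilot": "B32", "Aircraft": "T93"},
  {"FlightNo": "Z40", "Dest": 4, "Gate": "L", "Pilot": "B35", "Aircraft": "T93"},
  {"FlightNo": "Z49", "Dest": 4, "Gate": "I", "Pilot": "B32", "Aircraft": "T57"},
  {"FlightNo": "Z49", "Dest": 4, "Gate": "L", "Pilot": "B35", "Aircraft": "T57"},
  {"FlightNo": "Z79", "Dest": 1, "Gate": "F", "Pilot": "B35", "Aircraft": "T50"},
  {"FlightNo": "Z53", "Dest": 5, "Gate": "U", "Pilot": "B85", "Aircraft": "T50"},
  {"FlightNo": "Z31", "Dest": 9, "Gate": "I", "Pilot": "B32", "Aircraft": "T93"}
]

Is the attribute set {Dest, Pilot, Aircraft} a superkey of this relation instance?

Yes

All 14 rows have distinct {Dest, Pilot, Aircraft} values, so {Dest, Pilot, Aircraft} → (all attributes) holds and {Dest, Pilot, Aircraft} is a superkey.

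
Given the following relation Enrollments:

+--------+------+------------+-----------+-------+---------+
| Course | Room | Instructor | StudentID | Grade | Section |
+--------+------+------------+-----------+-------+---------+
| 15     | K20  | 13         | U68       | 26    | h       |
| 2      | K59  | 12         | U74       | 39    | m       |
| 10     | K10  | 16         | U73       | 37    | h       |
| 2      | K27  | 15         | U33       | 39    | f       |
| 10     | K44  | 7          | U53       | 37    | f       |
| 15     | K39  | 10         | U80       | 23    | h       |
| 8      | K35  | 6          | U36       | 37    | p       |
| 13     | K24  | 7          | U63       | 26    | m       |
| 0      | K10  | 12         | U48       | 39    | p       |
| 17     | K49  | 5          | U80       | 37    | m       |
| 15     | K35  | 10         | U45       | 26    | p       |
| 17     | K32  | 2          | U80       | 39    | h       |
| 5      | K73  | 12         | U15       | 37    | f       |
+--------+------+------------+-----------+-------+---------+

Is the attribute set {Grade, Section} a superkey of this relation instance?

No

Two distinct rows share (Grade=37, Section=f), so {Grade, Section} does not determine every attribute — not a superkey.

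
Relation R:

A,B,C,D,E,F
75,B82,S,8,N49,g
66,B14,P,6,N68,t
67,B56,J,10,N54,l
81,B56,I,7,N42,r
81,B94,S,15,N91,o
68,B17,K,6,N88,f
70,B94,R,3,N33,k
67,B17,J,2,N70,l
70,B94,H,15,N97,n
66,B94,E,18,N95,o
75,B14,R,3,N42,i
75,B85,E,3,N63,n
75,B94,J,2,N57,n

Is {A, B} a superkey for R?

No

Two distinct rows share (A=70, B=B94), so {A, B} does not determine every attribute — not a superkey.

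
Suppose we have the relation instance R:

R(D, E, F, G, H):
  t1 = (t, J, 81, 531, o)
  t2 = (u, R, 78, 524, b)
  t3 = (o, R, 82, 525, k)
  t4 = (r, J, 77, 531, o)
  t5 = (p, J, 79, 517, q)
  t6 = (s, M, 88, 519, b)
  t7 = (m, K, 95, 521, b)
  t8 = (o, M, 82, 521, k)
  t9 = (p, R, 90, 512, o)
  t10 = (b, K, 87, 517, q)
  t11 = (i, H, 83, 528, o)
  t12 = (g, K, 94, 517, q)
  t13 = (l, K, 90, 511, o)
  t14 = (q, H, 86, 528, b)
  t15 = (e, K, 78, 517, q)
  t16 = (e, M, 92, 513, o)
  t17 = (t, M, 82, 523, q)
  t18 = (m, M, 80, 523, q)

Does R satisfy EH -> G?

Yes

(E=J, H=o): rows 1, 4 → G = 531, 531 ✓
(E=R, H=b): row 2 → G = 524 ✓
(E=R, H=k): row 3 → G = 525 ✓
(E=J, H=q): row 5 → G = 517 ✓
(E=M, H=b): row 6 → G = 519 ✓
(E=K, H=b): row 7 → G = 521 ✓
(E=M, H=k): row 8 → G = 521 ✓
(E=R, H=o): row 9 → G = 512 ✓
(E=K, H=q): rows 10, 12, 15 → G = 517, 517, 517 ✓
(E=H, H=o): row 11 → G = 528 ✓
(E=K, H=o): row 13 → G = 511 ✓
(E=H, H=b): row 14 → G = 528 ✓
(E=M, H=o): row 16 → G = 513 ✓
(E=M, H=q): rows 17, 18 → G = 523, 523 ✓
Every EH value is associated with a single G value, so EH -> G holds.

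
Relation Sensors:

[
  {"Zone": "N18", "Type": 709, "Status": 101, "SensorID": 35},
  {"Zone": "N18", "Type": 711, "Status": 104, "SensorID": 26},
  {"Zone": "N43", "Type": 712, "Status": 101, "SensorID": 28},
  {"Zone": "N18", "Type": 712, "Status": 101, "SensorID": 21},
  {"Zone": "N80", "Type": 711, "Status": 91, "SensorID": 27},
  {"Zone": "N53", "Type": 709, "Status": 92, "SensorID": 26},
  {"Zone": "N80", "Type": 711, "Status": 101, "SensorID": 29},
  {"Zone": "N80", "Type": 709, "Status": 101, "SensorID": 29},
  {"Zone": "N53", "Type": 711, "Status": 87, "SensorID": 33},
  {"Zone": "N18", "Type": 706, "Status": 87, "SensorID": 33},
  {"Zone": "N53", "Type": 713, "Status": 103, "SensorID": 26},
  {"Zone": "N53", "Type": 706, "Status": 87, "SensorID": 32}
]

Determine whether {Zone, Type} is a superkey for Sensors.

No

Two distinct rows share (Zone=N80, Type=711), so {Zone, Type} does not determine every attribute — not a superkey.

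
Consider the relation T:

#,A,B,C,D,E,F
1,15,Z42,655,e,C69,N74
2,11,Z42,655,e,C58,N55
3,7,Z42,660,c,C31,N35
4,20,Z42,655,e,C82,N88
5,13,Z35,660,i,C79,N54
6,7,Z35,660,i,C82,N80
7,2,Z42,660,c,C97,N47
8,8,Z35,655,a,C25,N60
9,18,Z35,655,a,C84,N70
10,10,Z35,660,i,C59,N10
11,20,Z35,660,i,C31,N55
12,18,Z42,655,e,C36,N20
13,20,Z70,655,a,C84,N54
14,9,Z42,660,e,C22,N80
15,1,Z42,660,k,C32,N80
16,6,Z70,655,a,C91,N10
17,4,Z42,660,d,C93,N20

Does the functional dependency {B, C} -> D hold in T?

No

(B=Z42, C=655): rows 1, 2, 4, 12 → D = e, e, e, e ✓
(B=Z42, C=660): rows 3, 7, 14, 15, 17 → D takes values {c, e, k, d} — violation
(B=Z35, C=660): rows 5, 6, 10, 11 → D = i, i, i, i ✓
(B=Z35, C=655): rows 8, 9 → D = a, a ✓
(B=Z70, C=655): rows 13, 16 → D = a, a ✓
Two rows agree on {B, C} but differ on D, so {B, C} -> D does not hold.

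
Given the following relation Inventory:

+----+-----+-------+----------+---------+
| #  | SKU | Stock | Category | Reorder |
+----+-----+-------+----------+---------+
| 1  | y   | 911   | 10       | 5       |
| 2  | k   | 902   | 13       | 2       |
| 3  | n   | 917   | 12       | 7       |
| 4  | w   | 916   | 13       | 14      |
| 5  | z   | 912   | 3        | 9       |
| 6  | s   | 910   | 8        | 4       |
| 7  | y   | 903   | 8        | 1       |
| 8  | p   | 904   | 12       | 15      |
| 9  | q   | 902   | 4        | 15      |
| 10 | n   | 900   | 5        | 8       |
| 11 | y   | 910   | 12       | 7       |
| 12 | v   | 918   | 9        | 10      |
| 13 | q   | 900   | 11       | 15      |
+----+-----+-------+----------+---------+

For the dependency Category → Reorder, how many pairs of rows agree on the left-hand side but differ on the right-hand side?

Category=13: violating pairs (2,4) — 1 pair.
Category=12: violating pairs (3,8), (8,11) — 2 pairs.
Category=8: violating pairs (6,7) — 1 pair.

4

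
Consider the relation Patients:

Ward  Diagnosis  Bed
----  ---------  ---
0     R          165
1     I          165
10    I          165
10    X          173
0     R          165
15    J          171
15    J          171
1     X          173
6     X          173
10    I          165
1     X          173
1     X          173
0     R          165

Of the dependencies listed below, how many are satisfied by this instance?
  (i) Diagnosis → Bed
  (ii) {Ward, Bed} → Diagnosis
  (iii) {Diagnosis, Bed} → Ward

(i) Diagnosis → Bed: every LHS value maps to a single RHS value — holds.
(ii) {Ward, Bed} → Diagnosis: every LHS value maps to a single RHS value — holds.
(iii) {Diagnosis, Bed} → Ward: (Diagnosis=I, Bed=165): 3 rows → Ward takes values {1, 10} — violation; (Diagnosis=X, Bed=173): 5 rows → Ward takes values {10, 1, 6} — violation — fails.
2 of the 3 dependencies hold.

2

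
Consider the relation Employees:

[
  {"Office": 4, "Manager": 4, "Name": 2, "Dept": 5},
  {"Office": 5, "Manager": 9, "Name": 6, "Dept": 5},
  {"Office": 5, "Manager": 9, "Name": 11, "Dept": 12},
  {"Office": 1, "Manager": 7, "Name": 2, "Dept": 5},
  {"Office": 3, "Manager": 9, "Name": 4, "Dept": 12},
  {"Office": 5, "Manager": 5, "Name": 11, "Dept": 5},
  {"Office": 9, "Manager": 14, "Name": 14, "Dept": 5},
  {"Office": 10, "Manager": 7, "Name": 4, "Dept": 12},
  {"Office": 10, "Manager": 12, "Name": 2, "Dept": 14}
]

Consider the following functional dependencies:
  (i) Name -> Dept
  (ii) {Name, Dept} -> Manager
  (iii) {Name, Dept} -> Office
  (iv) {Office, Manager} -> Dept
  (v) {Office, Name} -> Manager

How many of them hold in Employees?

(i) Name -> Dept: Name=2: 3 rows → Dept takes values {5, 14} — violation; Name=11: 2 rows → Dept takes values {12, 5} — violation — fails.
(ii) {Name, Dept} -> Manager: (Name=2, Dept=5): 2 rows → Manager takes values {4, 7} — violation; (Name=4, Dept=12): 2 rows → Manager takes values {9, 7} — violation — fails.
(iii) {Name, Dept} -> Office: (Name=2, Dept=5): 2 rows → Office takes values {4, 1} — violation; (Name=4, Dept=12): 2 rows → Office takes values {3, 10} — violation — fails.
(iv) {Office, Manager} -> Dept: (Office=5, Manager=9): 2 rows → Dept takes values {5, 12} — violation — fails.
(v) {Office, Name} -> Manager: (Office=5, Name=11): 2 rows → Manager takes values {9, 5} — violation — fails.
None of the 5 dependencies hold.

0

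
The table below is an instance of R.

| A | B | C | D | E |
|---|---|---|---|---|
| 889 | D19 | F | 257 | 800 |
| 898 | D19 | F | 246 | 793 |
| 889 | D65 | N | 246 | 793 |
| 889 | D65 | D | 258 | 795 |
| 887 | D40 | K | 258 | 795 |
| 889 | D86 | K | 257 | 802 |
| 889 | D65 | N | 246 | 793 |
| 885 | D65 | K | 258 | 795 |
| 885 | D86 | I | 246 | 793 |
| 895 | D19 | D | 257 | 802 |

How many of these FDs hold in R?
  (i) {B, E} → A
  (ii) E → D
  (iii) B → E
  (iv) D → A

1

(i) {B, E} → A: (B=D65, E=795): 2 rows → A takes values {889, 885} — violation — fails.
(ii) E → D: every LHS value maps to a single RHS value — holds.
(iii) B → E: B=D19: 3 rows → E takes values {800, 793, 802} — violation; B=D65: 4 rows → E takes values {793, 795} — violation; B=D86: 2 rows → E takes values {802, 793} — violation — fails.
(iv) D → A: D=257: 3 rows → A takes values {889, 895} — violation; D=246: 4 rows → A takes values {898, 889, 885} — violation; D=258: 3 rows → A takes values {889, 887, 885} — violation — fails.
1 of the 4 dependencies holds.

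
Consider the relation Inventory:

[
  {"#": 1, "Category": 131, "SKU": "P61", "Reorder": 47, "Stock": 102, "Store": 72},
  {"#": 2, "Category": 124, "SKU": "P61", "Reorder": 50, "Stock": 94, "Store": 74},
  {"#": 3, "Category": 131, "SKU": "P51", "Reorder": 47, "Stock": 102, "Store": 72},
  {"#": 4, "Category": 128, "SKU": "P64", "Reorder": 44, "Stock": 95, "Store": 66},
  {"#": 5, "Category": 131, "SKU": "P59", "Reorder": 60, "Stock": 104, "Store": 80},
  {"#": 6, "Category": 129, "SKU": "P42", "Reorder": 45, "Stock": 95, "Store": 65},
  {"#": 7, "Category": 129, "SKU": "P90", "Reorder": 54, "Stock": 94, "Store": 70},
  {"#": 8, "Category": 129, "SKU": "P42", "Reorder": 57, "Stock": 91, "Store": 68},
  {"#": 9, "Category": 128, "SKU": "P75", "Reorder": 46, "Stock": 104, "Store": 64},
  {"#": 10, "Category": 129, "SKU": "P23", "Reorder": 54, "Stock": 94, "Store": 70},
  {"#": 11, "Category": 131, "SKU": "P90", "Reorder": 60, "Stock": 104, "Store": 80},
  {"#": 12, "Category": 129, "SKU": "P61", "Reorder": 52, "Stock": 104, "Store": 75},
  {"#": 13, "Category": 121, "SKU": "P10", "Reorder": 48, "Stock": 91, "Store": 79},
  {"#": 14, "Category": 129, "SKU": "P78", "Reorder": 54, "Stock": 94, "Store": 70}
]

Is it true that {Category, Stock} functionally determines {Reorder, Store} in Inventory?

(Category=131, Stock=102): rows 1, 3 → {Reorder,Store} = (47, 72), (47, 72) ✓
(Category=124, Stock=94): row 2 → {Reorder,Store} = (50, 74) ✓
(Category=128, Stock=95): row 4 → {Reorder,Store} = (44, 66) ✓
(Category=131, Stock=104): rows 5, 11 → {Reorder,Store} = (60, 80), (60, 80) ✓
(Category=129, Stock=95): row 6 → {Reorder,Store} = (45, 65) ✓
(Category=129, Stock=94): rows 7, 10, 14 → {Reorder,Store} = (54, 70), (54, 70), (54, 70) ✓
(Category=129, Stock=91): row 8 → {Reorder,Store} = (57, 68) ✓
(Category=128, Stock=104): row 9 → {Reorder,Store} = (46, 64) ✓
(Category=129, Stock=104): row 12 → {Reorder,Store} = (52, 75) ✓
(Category=121, Stock=91): row 13 → {Reorder,Store} = (48, 79) ✓
Every {Category, Stock} value is associated with a single {Reorder, Store} value, so {Category, Stock} -> {Reorder, Store} holds.

Yes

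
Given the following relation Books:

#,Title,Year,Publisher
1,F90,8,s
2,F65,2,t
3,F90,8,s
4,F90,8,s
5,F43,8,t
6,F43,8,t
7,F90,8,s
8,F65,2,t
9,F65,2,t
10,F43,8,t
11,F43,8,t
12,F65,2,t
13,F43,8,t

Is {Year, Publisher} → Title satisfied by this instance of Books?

Yes

(Year=8, Publisher=s): rows 1, 3, 4, 7 → Title = F90, F90, F90, F90 ✓
(Year=2, Publisher=t): rows 2, 8, 9, 12 → Title = F65, F65, F65, F65 ✓
(Year=8, Publisher=t): rows 5, 6, 10, 11, 13 → Title = F43, F43, F43, F43, F43 ✓
Every {Year, Publisher} value is associated with a single Title value, so {Year, Publisher} → Title holds.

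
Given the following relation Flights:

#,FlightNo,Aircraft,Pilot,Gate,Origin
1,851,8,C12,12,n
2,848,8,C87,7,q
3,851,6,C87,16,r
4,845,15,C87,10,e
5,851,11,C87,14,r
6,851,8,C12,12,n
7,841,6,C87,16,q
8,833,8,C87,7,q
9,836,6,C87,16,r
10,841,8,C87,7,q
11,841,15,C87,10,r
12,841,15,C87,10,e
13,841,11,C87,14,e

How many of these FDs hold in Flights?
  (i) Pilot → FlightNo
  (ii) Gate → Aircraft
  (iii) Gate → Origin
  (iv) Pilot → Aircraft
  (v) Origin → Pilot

(i) Pilot → FlightNo: Pilot=C87: rows 2, 3, 4, 5, 7, 8, 9, 10, 11, 12, 13 → FlightNo takes values {848, 851, 845, 841, 833, 836} — violation — fails.
(ii) Gate → Aircraft: every LHS value maps to a single RHS value — holds.
(iii) Gate → Origin: Gate=16: rows 3, 7, 9 → Origin takes values {r, q} — violation; Gate=10: rows 4, 11, 12 → Origin takes values {e, r} — violation; Gate=14: rows 5, 13 → Origin takes values {r, e} — violation — fails.
(iv) Pilot → Aircraft: Pilot=C87: rows 2, 3, 4, 5, 7, 8, 9, 10, 11, 12, 13 → Aircraft takes values {8, 6, 15, 11} — violation — fails.
(v) Origin → Pilot: every LHS value maps to a single RHS value — holds.
2 of the 5 dependencies hold.

2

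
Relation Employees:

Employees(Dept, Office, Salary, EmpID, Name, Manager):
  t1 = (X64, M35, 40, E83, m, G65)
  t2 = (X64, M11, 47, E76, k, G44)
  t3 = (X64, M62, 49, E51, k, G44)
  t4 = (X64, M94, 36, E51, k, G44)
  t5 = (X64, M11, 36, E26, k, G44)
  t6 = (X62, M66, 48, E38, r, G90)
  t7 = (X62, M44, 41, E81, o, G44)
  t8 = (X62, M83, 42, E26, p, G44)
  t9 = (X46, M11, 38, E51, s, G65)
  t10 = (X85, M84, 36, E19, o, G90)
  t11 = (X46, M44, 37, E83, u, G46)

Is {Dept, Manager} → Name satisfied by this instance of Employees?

No

(Dept=X64, Manager=G65): row 1 → Name = m ✓
(Dept=X64, Manager=G44): rows 2, 3, 4, 5 → Name = k, k, k, k ✓
(Dept=X62, Manager=G90): row 6 → Name = r ✓
(Dept=X62, Manager=G44): rows 7, 8 → Name takes values {o, p} — violation
(Dept=X46, Manager=G65): row 9 → Name = s ✓
(Dept=X85, Manager=G90): row 10 → Name = o ✓
(Dept=X46, Manager=G46): row 11 → Name = u ✓
Two rows agree on {Dept, Manager} but differ on Name, so {Dept, Manager} → Name does not hold.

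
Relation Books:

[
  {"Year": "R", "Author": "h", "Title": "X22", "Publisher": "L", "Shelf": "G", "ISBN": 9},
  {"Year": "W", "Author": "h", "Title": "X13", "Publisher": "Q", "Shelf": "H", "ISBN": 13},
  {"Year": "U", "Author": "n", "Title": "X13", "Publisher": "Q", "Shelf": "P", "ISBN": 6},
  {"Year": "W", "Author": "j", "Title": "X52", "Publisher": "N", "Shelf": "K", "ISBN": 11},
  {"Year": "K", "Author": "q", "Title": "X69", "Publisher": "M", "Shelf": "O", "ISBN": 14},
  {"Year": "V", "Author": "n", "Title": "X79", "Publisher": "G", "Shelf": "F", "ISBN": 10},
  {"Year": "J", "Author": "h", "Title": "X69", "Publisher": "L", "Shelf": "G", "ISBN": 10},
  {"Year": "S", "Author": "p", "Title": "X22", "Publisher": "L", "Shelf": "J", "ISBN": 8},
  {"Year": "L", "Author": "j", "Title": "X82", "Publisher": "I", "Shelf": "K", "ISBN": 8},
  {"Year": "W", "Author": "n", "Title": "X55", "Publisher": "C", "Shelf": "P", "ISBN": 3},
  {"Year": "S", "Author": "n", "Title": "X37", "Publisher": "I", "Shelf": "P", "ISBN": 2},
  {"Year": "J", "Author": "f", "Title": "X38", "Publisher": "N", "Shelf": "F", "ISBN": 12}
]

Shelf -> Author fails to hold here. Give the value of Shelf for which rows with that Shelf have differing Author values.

Shelf=G: 2 rows → Author = h, h ✓
Shelf=H: 1 row → Author = h ✓
Shelf=P: 3 rows → Author = n, n, n ✓
Shelf=K: 2 rows → Author = j, j ✓
Shelf=O: 1 row → Author = q ✓
Shelf=F: 2 rows → Author takes values {n, f} — violation
Shelf=J: 1 row → Author = p ✓
The only Shelf value with inconsistent Author is Shelf=F.

F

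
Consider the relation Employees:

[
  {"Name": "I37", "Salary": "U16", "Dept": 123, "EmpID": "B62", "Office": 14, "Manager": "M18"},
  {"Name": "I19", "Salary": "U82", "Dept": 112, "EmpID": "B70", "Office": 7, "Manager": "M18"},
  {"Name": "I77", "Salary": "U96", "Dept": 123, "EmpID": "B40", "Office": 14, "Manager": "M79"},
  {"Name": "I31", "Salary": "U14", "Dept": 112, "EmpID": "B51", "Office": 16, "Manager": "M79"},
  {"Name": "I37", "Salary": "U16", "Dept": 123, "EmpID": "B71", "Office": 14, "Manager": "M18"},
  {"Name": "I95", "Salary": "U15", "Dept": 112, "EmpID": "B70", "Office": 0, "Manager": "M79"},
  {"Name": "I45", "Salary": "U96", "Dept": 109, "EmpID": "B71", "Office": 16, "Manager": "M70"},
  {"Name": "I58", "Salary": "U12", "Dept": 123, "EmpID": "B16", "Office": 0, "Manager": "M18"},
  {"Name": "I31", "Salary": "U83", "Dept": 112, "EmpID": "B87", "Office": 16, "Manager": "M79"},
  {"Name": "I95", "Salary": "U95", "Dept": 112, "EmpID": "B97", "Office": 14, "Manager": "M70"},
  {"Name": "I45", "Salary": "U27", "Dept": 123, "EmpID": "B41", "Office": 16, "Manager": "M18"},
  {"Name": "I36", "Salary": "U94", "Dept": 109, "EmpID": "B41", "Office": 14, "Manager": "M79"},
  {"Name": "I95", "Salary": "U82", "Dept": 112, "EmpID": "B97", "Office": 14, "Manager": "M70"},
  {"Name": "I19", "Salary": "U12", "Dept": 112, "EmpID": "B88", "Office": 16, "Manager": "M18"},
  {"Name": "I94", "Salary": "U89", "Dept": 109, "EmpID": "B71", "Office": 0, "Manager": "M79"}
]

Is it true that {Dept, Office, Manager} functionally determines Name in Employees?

Yes

(Dept=123, Office=14, Manager=M18): 2 rows → Name = I37, I37 ✓
(Dept=112, Office=7, Manager=M18): 1 row → Name = I19 ✓
(Dept=123, Office=14, Manager=M79): 1 row → Name = I77 ✓
(Dept=112, Office=16, Manager=M79): 2 rows → Name = I31, I31 ✓
(Dept=112, Office=0, Manager=M79): 1 row → Name = I95 ✓
(Dept=109, Office=16, Manager=M70): 1 row → Name = I45 ✓
(Dept=123, Office=0, Manager=M18): 1 row → Name = I58 ✓
(Dept=112, Office=14, Manager=M70): 2 rows → Name = I95, I95 ✓
(Dept=123, Office=16, Manager=M18): 1 row → Name = I45 ✓
(Dept=109, Office=14, Manager=M79): 1 row → Name = I36 ✓
(Dept=112, Office=16, Manager=M18): 1 row → Name = I19 ✓
(Dept=109, Office=0, Manager=M79): 1 row → Name = I94 ✓
Every {Dept, Office, Manager} value is associated with a single Name value, so {Dept, Office, Manager} → Name holds.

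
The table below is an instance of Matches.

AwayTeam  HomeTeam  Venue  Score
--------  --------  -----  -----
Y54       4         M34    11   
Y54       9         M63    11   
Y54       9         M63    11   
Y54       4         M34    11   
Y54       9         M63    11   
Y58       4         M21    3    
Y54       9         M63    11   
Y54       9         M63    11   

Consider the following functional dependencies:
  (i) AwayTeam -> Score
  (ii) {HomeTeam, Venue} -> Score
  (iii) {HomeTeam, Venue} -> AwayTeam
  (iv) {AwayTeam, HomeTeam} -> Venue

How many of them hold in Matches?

4

(i) AwayTeam -> Score: every LHS value maps to a single RHS value — holds.
(ii) {HomeTeam, Venue} -> Score: every LHS value maps to a single RHS value — holds.
(iii) {HomeTeam, Venue} -> AwayTeam: every LHS value maps to a single RHS value — holds.
(iv) {AwayTeam, HomeTeam} -> Venue: every LHS value maps to a single RHS value — holds.
4 of the 4 dependencies hold.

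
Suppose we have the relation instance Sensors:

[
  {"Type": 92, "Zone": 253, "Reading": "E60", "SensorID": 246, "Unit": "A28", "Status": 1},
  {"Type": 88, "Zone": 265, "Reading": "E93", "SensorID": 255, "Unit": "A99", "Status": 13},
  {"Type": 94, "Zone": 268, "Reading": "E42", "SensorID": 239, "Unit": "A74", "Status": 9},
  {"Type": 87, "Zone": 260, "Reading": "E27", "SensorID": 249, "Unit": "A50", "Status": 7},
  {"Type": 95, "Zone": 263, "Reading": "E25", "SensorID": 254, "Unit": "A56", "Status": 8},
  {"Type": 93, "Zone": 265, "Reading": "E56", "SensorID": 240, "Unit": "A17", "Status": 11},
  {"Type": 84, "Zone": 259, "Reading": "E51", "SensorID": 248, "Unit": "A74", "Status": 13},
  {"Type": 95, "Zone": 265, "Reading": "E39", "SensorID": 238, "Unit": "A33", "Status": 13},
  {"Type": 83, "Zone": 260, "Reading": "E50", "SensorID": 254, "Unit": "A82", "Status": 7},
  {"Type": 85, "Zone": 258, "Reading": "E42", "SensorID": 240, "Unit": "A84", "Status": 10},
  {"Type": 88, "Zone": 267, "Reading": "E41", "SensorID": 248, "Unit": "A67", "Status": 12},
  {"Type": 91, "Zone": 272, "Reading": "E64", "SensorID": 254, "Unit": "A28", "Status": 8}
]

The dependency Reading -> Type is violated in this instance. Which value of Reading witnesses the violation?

Reading=E60: 1 row → Type = 92 ✓
Reading=E93: 1 row → Type = 88 ✓
Reading=E42: 2 rows → Type takes values {94, 85} — violation
Reading=E27: 1 row → Type = 87 ✓
Reading=E25: 1 row → Type = 95 ✓
Reading=E56: 1 row → Type = 93 ✓
Reading=E51: 1 row → Type = 84 ✓
Reading=E39: 1 row → Type = 95 ✓
Reading=E50: 1 row → Type = 83 ✓
Reading=E41: 1 row → Type = 88 ✓
Reading=E64: 1 row → Type = 91 ✓
The only Reading value with inconsistent Type is Reading=E42.

E42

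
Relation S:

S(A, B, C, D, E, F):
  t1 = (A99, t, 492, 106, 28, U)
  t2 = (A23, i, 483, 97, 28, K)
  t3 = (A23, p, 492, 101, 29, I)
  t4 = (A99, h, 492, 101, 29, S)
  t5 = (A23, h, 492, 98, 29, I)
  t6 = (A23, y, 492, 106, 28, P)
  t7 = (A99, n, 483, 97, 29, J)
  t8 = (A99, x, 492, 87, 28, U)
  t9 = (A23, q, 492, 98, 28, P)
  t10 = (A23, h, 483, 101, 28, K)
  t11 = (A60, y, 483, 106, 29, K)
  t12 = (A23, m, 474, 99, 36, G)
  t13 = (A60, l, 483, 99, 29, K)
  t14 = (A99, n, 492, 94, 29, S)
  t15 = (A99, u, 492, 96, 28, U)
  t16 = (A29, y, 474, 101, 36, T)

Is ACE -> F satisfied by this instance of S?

Yes

(A=A99, C=492, E=28): rows 1, 8, 15 → F = U, U, U ✓
(A=A23, C=483, E=28): rows 2, 10 → F = K, K ✓
(A=A23, C=492, E=29): rows 3, 5 → F = I, I ✓
(A=A99, C=492, E=29): rows 4, 14 → F = S, S ✓
(A=A23, C=492, E=28): rows 6, 9 → F = P, P ✓
(A=A99, C=483, E=29): row 7 → F = J ✓
(A=A60, C=483, E=29): rows 11, 13 → F = K, K ✓
(A=A23, C=474, E=36): row 12 → F = G ✓
(A=A29, C=474, E=36): row 16 → F = T ✓
Every ACE value is associated with a single F value, so ACE -> F holds.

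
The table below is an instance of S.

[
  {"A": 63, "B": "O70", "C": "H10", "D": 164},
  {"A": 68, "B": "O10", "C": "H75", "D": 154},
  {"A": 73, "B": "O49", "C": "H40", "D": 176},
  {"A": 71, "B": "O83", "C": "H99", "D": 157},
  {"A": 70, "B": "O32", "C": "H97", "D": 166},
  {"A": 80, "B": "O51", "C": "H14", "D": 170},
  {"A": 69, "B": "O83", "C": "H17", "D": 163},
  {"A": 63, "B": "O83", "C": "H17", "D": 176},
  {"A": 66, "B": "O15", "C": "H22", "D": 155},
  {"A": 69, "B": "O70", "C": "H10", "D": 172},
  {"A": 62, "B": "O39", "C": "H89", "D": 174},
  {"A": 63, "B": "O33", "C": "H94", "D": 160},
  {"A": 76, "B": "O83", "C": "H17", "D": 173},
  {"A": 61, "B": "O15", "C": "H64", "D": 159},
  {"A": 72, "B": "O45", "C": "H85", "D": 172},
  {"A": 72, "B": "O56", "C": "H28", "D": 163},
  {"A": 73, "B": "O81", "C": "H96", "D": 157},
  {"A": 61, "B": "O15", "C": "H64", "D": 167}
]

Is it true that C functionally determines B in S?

C=H10: 2 rows → B = O70, O70 ✓
C=H75: 1 row → B = O10 ✓
C=H40: 1 row → B = O49 ✓
C=H99: 1 row → B = O83 ✓
C=H97: 1 row → B = O32 ✓
C=H14: 1 row → B = O51 ✓
C=H17: 3 rows → B = O83, O83, O83 ✓
C=H22: 1 row → B = O15 ✓
C=H89: 1 row → B = O39 ✓
C=H94: 1 row → B = O33 ✓
C=H64: 2 rows → B = O15, O15 ✓
C=H85: 1 row → B = O45 ✓
C=H28: 1 row → B = O56 ✓
C=H96: 1 row → B = O81 ✓
Every C value is associated with a single B value, so C -> B holds.

Yes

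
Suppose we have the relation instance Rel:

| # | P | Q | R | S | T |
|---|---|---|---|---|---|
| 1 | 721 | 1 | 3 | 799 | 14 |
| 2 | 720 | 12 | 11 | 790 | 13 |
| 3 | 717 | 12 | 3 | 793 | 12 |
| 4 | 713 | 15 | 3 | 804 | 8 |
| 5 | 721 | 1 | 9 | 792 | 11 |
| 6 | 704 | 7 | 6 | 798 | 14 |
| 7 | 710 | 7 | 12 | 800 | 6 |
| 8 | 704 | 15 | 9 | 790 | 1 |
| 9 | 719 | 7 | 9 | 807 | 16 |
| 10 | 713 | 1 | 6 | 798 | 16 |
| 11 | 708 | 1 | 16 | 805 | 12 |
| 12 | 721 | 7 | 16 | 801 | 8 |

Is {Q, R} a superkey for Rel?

Yes

All 12 rows have distinct {Q, R} values, so {Q, R} → (all attributes) holds and {Q, R} is a superkey.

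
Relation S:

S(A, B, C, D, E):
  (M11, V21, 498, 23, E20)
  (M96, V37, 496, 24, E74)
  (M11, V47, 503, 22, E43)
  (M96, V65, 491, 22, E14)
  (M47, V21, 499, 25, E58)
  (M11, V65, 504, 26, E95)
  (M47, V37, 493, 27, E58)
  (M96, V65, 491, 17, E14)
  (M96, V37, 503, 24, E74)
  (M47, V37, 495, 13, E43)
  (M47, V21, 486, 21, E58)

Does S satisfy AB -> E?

(A=M11, B=V21): 1 row → E = E20 ✓
(A=M96, B=V37): 2 rows → E = E74, E74 ✓
(A=M11, B=V47): 1 row → E = E43 ✓
(A=M96, B=V65): 2 rows → E = E14, E14 ✓
(A=M47, B=V21): 2 rows → E = E58, E58 ✓
(A=M11, B=V65): 1 row → E = E95 ✓
(A=M47, B=V37): 2 rows → E takes values {E58, E43} — violation
Two rows agree on AB but differ on E, so AB -> E does not hold.

No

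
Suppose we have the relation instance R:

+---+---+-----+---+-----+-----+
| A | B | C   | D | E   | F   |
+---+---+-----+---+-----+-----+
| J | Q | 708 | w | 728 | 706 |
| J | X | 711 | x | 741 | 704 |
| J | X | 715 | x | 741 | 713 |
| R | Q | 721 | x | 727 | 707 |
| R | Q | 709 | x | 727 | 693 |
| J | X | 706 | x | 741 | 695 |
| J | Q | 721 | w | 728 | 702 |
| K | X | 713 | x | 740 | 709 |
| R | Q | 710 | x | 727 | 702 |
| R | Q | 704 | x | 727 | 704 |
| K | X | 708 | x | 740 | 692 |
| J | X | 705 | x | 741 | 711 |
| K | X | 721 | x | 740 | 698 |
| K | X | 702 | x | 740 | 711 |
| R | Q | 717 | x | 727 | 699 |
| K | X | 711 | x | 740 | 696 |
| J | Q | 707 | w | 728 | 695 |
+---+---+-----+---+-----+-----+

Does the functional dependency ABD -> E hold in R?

Yes

(A=J, B=Q, D=w): 3 rows → E = 728, 728, 728 ✓
(A=J, B=X, D=x): 4 rows → E = 741, 741, 741, 741 ✓
(A=R, B=Q, D=x): 5 rows → E = 727, 727, 727, 727, 727 ✓
(A=K, B=X, D=x): 5 rows → E = 740, 740, 740, 740, 740 ✓
Every ABD value is associated with a single E value, so ABD -> E holds.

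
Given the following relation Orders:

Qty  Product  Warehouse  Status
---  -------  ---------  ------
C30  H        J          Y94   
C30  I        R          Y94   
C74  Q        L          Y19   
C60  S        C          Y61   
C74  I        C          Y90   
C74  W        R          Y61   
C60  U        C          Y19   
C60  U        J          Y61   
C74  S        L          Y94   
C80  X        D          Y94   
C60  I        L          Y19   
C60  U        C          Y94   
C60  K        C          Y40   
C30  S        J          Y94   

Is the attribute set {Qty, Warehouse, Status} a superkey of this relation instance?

Two distinct rows share (Qty=C30, Warehouse=J, Status=Y94), so {Qty, Warehouse, Status} does not determine every attribute — not a superkey.

No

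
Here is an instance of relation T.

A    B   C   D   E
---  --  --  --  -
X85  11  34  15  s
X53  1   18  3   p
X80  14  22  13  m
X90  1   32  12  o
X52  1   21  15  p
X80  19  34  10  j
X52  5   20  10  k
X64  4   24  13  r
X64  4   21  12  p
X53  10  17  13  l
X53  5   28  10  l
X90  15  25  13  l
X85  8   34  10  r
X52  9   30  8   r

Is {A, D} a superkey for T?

Yes

All 14 rows have distinct {A, D} values, so {A, D} → (all attributes) holds and {A, D} is a superkey.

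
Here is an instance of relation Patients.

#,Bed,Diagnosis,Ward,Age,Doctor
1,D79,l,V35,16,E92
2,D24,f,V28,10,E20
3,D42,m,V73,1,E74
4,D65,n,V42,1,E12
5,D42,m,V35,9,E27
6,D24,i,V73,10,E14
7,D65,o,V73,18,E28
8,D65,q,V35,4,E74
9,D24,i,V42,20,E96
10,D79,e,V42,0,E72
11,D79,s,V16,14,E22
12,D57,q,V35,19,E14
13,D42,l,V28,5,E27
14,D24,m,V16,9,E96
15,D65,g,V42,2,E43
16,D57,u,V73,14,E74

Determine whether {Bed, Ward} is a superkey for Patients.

No

Rows 4 and 15 have the same {Bed, Ward} value (Bed=D65, Ward=V42) but are distinct tuples, so {Bed, Ward} does not determine every attribute — not a superkey.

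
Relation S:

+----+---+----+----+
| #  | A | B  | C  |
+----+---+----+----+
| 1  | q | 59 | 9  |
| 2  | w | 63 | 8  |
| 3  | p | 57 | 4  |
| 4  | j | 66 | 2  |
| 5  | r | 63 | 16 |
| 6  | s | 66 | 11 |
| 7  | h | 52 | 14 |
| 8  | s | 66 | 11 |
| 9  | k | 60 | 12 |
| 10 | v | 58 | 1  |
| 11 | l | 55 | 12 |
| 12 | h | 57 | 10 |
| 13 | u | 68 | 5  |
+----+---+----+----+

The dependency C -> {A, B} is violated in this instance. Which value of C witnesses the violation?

C=9: row 1 → {A,B} = (q, 59) ✓
C=8: row 2 → {A,B} = (w, 63) ✓
C=4: row 3 → {A,B} = (p, 57) ✓
C=2: row 4 → {A,B} = (j, 66) ✓
C=16: row 5 → {A,B} = (r, 63) ✓
C=11: rows 6, 8 → {A,B} = (s, 66), (s, 66) ✓
C=14: row 7 → {A,B} = (h, 52) ✓
C=12: rows 9, 11 → {A,B} takes values {(k, 60), (l, 55)} — violation
C=1: row 10 → {A,B} = (v, 58) ✓
C=10: row 12 → {A,B} = (h, 57) ✓
C=5: row 13 → {A,B} = (u, 68) ✓
The only C value with inconsistent RHS is C=12.

12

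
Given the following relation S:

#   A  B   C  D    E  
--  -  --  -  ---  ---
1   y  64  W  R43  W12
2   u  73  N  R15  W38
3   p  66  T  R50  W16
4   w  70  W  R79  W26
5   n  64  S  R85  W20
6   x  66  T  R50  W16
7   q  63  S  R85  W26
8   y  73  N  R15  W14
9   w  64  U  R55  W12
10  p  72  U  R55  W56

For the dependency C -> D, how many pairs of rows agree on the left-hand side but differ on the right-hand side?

1

C=W: violating pairs (1,4) — 1 pair.
C=N: all 2 rows agree on D — 0 pairs.
C=T: all 2 rows agree on D — 0 pairs.
C=S: all 2 rows agree on D — 0 pairs.
C=U: all 2 rows agree on D — 0 pairs.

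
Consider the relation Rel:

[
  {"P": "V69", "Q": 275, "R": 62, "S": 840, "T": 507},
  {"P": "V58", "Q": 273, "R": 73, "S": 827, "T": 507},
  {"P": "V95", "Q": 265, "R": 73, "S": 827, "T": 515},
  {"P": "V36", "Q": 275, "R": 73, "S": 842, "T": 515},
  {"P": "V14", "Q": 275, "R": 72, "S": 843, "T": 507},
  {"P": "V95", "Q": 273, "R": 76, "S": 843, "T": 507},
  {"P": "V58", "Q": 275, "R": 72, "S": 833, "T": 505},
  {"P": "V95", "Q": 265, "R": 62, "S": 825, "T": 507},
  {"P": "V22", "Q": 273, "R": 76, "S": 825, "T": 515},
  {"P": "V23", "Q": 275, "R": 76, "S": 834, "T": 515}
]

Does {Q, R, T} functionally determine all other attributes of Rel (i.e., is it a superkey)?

All 10 rows have distinct {Q, R, T} values, so {Q, R, T} → (all attributes) holds and {Q, R, T} is a superkey.

Yes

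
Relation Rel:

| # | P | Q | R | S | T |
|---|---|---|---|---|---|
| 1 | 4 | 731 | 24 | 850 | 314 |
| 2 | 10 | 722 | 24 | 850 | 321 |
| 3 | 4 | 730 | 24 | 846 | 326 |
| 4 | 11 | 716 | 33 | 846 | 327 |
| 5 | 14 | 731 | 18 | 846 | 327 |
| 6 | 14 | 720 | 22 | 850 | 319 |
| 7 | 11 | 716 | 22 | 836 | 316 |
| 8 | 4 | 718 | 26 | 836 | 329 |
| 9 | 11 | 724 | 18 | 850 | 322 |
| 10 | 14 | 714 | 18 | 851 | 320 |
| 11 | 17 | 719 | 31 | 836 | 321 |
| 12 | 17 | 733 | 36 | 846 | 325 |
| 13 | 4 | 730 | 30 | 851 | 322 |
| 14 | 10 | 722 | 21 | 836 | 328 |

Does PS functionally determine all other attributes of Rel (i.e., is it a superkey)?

All 14 rows have distinct PS values, so PS → (all attributes) holds and PS is a superkey.

Yes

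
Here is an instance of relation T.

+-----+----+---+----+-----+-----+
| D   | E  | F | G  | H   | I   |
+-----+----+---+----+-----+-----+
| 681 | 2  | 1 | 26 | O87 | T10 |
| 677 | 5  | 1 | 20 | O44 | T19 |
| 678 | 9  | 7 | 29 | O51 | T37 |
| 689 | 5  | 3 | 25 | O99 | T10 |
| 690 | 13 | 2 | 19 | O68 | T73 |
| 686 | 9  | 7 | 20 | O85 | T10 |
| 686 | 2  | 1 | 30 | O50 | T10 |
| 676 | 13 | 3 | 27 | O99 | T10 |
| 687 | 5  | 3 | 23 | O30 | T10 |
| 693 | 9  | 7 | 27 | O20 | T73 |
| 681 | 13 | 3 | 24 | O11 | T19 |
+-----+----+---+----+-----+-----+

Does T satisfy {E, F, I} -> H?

(E=2, F=1, I=T10): 2 rows → H takes values {O87, O50} — violation
(E=5, F=1, I=T19): 1 row → H = O44 ✓
(E=9, F=7, I=T37): 1 row → H = O51 ✓
(E=5, F=3, I=T10): 2 rows → H takes values {O99, O30} — violation
(E=13, F=2, I=T73): 1 row → H = O68 ✓
(E=9, F=7, I=T10): 1 row → H = O85 ✓
(E=13, F=3, I=T10): 1 row → H = O99 ✓
(E=9, F=7, I=T73): 1 row → H = O20 ✓
(E=13, F=3, I=T19): 1 row → H = O11 ✓
Two rows agree on {E, F, I} but differ on H, so {E, F, I} -> H does not hold.

No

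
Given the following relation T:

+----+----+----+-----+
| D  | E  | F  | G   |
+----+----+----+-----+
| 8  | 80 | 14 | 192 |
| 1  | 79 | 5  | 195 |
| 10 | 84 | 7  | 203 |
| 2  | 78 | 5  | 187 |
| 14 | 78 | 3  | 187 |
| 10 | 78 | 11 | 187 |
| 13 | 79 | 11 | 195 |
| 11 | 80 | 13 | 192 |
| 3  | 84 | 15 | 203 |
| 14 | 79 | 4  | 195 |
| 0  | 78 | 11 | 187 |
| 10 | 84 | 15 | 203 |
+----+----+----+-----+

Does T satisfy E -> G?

E=80: 2 rows → G = 192, 192 ✓
E=79: 3 rows → G = 195, 195, 195 ✓
E=84: 3 rows → G = 203, 203, 203 ✓
E=78: 4 rows → G = 187, 187, 187, 187 ✓
Every E value is associated with a single G value, so E -> G holds.

Yes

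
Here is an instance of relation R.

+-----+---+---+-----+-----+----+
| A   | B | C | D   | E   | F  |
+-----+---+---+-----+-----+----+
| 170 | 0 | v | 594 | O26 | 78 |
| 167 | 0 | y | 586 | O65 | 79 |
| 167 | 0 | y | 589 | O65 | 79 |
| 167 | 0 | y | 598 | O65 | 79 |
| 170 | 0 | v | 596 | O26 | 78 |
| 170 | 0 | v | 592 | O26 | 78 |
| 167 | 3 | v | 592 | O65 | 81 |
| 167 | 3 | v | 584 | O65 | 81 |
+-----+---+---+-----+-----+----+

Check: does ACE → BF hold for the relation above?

Yes

(A=170, C=v, E=O26): 3 rows → {B,F} = (0, 78), (0, 78), (0, 78) ✓
(A=167, C=y, E=O65): 3 rows → {B,F} = (0, 79), (0, 79), (0, 79) ✓
(A=167, C=v, E=O65): 2 rows → {B,F} = (3, 81), (3, 81) ✓
Every ACE value is associated with a single BF value, so ACE → BF holds.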